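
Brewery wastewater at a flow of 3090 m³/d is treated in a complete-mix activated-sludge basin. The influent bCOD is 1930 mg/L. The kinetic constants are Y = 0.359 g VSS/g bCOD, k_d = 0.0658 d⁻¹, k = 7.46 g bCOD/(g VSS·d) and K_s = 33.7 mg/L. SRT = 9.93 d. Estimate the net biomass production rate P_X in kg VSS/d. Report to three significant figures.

P_X ≈ 1290 kg VSS/d

For a completely mixed reactor with recycle the Lawrence–McCarty relation gives S = K_s·(1 + k_d·θ_c) / [θ_c·(Y·k − k_d) − 1] = 33.7 × (1 + 0.0658 × 9.93) / [9.93 × (0.359 × 7.46 − 0.0658) − 1] = 55.72 / 24.94 = 2.234 mg/L.
Observed yield with endogenous decay: Y_obs = Y / (1 + k_d·θ_c) = 0.359 / (1 + 0.0658 × 9.93) = 0.359 / 1.653 = 0.2171 g VSS/g bCOD.
Substrate removed = Q·(S₀ − S) = 3090 m³/d × (1930 − 2.23) g/m³ = 5.96×10^6 g/d = 5957 kg/d.
P_X = Y_obs · Q(S₀ − S) = 0.2171 × 5957 = 1293 kg VSS/d.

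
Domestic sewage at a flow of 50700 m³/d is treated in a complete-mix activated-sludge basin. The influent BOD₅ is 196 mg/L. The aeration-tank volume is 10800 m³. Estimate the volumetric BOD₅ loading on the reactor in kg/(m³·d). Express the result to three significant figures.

Volumetric loading L_v = Q·S₀ / V = 50700 × 196 g/m³ / 10800 m³ = 920.1 g/(m³·d) = 0.9201 kg BOD₅/(m³·d).

L_v ≈ 0.920 kg BOD₅/(m³·d)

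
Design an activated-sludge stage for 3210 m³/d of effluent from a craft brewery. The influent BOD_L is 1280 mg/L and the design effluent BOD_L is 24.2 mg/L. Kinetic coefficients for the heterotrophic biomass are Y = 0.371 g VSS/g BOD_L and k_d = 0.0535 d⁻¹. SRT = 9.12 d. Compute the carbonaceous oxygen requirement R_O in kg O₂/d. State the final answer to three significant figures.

Correct the yield for decay: Y_obs = Y/(1 + k_d θ_c) = 0.371 / (1 + 0.0535 × 9.12) = 0.371 / 1.488 = 0.2493.
Q·(S₀ − S) = 3210 × (1280 − 24.2) × 10⁻³ = 4031 kg/d removed.
P_X = Y_obs·Q·(S₀ − S) = 0.2493 × 4031 = 1005 kg VSS/d.
Carbonaceous O₂ demand = substrate oxidised − cell-mass equivalent = 4031 − 1.42 × 1005 = 2604 kg O₂/d.

R_O ≈ 2600 kg O₂/d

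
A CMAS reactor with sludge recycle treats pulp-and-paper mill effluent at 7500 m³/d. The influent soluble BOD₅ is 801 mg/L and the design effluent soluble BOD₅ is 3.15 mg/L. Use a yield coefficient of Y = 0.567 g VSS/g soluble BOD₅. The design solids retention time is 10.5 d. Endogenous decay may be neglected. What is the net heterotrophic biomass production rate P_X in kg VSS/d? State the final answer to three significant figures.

P_X ≈ 3390 kg VSS/d

Since k_d ≈ 0, Y_obs = Y = 0.567 g VSS/g soluble BOD₅.
Mass of soluble BOD₅ removed per day: Q(S₀ − S) = 7500 × 797.9 g/m³ = 5984 kg/d.
P_X = Y_obs · Q(S₀ − S) = 0.5670 × 5984 = 3393 kg VSS/d.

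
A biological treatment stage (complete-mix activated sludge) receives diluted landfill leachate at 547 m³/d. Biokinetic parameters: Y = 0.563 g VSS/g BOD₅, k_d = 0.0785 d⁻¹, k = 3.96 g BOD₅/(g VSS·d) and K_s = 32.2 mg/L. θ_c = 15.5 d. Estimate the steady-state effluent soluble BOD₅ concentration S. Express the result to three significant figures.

Effluent substrate depends only on kinetics and SRT: S = K_s(1 + k_d θ_c) / [θ_c(Yk − k_d) − 1] = 32.2 × (1 + 0.0785 × 15.5) / [15.5 × (0.563 × 3.96 − 0.0785) − 1] = 71.38 / 32.34 = 2.207 mg/L.

S ≈ 2.21 mg/L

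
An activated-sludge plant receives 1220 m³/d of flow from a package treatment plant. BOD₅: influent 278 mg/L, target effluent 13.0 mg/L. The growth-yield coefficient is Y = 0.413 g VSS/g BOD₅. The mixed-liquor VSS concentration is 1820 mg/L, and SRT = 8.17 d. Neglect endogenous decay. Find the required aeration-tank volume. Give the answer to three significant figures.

With k_d = 0 the design equation reduces to V = Y Q (S₀−S) θ_c / X = 0.413 × 1220 × (278 − 13.0) × 8.17 / 1820 = 599.4 m³.

V ≈ 599 m³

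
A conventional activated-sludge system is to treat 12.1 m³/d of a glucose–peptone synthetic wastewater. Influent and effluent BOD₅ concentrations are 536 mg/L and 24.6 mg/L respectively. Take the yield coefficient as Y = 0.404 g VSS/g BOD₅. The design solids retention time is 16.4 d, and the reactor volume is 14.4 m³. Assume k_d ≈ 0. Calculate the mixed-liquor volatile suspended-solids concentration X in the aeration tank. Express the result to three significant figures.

X = Y·Q·ΔS·θ_c / V = 0.404 × 12.1 × (536 − 24.6) × 16.4 / 14.4 = 2847 mg/L.

X ≈ 2850 mg/L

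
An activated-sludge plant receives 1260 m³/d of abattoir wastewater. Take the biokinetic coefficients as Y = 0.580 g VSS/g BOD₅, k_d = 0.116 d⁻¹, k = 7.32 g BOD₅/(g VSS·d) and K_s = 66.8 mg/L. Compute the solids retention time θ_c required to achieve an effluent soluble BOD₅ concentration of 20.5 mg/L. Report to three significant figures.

Specific growth rate at S = 20.5 mg/L: μ = YkS/(K_s+S) = 0.580·7.32·20.5/(66.8+20.5) = 0.9970 d⁻¹.
Then 1/θ_c = μ − k_d = 0.9970 − 0.116 = 0.8810 d⁻¹, giving θ_c = 1.135 d.

θ_c ≈ 1.14 d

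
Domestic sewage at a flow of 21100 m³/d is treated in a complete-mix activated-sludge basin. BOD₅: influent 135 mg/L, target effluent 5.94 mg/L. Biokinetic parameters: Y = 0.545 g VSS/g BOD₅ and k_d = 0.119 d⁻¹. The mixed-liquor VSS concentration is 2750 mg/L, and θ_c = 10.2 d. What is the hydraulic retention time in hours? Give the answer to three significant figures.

τ ≈ 2.83 h

Rearranging the biomass balance for a CMAS with decay, V = Y·Q·ΔS·θ_c / [X·(1+k_d θ_c)] = 0.545 × 21100 × (135 − 5.94) × 10.2 / [2750 × (1 + 0.119 × 10.2)] = 1.51×10^7 / 6088 = 2487 m³.
HRT = V/Q = 2487 m³ / 21100 m³·d⁻¹ = 0.1178 d × 24 = 2.828 h.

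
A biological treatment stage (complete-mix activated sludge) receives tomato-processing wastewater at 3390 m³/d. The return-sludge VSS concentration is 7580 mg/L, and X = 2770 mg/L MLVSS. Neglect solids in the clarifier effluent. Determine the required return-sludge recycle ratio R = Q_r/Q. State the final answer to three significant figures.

Mass balance around the secondary clarifier (neglecting effluent solids): R = X / (X_r − X) = 2770 / (7580 − 2770) = 0.5759.

R ≈ 0.576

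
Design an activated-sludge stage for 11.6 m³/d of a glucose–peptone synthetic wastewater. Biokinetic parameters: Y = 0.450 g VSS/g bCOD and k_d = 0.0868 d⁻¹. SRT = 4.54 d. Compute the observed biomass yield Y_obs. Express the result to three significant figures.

Y_obs = Y / (1 + k_d θ_c) = 0.450 / (1 + 0.0868 × 4.54) = 0.450 / 1.394 = 0.3228.

Y_obs ≈ 0.323 g VSS/g bCOD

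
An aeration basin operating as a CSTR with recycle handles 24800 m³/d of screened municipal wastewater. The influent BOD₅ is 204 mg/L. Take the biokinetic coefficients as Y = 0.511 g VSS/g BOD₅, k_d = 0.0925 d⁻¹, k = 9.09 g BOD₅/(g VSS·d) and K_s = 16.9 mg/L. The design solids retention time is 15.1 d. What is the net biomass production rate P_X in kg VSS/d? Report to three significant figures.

P_X ≈ 1080 kg VSS/d

For a completely mixed reactor with recycle the Lawrence–McCarty relation gives S = K_s·(1 + k_d·θ_c) / [θ_c·(Y·k − k_d) − 1] = 16.9 × (1 + 0.0925 × 15.1) / [15.1 × (0.511 × 9.09 − 0.0925) − 1] = 40.51 / 67.74 = 0.5979 mg/L.
Observed yield with endogenous decay: Y_obs = Y / (1 + k_d·θ_c) = 0.511 / (1 + 0.0925 × 15.1) = 0.511 / 2.397 = 0.2132 g VSS/g BOD₅.
Substrate removed = Q·(S₀ − S) = 24800 m³/d × (204 − 0.598) g/m³ = 5.04×10^6 g/d = 5044 kg/d.
So the net sludge growth is P_X = 0.2132 × 5044 = 1075 kg VSS/d.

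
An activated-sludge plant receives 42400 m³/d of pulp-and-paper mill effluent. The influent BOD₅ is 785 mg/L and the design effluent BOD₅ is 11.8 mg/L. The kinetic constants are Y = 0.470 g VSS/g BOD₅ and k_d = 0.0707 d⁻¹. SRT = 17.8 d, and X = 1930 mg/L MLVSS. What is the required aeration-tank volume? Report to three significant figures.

Steady-state biomass mass balance: V·X·(1 + k_d·θ_c) = Y·Q·(S₀ − S)·θ_c, so V = 0.470 × 42400 × (785 − 11.8) × 17.8 / [1930 × (1 + 0.0707 × 17.8)] = 2.74×10^8 / 4359 = 62922 m³.

V ≈ 62900 m³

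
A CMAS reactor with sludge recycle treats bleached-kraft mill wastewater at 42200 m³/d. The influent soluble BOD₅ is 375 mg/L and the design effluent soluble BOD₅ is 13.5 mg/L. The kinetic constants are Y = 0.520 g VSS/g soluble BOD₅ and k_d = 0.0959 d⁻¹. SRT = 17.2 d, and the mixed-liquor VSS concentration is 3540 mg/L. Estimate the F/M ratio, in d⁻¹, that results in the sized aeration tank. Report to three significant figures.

Steady-state biomass mass balance: V·X·(1 + k_d·θ_c) = Y·Q·(S₀ − S)·θ_c, so V = 0.520 × 42200 × (375 − 13.5) × 17.2 / [3540 × (1 + 0.0959 × 17.2)] = 1.36×10^8 / 9379 = 14548 m³.
Food-to-microorganism ratio F/M = Q S₀ / (V X) = 42200 × 375 / (14548 × 3540) = 0.3073 d⁻¹.

F/M ≈ 0.307 d⁻¹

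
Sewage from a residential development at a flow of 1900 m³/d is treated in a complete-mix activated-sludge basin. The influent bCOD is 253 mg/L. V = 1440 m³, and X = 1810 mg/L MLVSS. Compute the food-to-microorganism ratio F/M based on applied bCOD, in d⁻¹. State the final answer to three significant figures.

F/M ≈ 0.184 d⁻¹

F/M = Q·S₀ / (V·X) = 1900 × 253 / (1440 × 1810) = 0.1844 g bCOD·(g VSS·d)⁻¹.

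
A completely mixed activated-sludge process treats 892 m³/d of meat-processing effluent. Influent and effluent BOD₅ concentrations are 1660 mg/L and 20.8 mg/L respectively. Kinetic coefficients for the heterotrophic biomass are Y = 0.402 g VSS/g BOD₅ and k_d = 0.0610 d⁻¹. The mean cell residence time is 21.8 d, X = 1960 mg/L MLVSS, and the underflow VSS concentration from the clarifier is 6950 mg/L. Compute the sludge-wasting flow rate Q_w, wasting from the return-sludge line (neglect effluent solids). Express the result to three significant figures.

From the SRT design equation V = Y Q (S₀−S) θ_c / [X (1 + k_d θ_c)] = 0.402 × 892 × (1660 − 20.8) × 21.8 / [1960 × (1 + 0.0610 × 21.8)] = 1.28×10^7 / 4566 = 2806 m³.
θ_c = V·X/(Q_w·X_r) when wasting from the recycle, so Q_w = V·X/(θ_c·X_r) = 2806 × 1960 / (21.8 × 6950) = 36.30 m³/d.

Q_w ≈ 36.3 m³/d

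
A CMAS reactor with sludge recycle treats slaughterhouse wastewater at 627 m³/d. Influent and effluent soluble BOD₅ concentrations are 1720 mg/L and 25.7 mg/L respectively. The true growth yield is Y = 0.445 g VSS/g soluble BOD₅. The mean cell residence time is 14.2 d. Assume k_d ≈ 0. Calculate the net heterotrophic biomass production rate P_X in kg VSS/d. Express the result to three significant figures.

P_X ≈ 473 kg VSS/d

With endogenous decay neglected, the observed yield equals the true yield: Y_obs = Y = 0.445 g VSS/g soluble BOD₅.
ΔS = 1720 − 25.7 = 1694 mg/L, so the substrate removal rate is 627 × 1694/1000 = 1062 kg soluble BOD₅/d.
Net biomass production P_X = Y_obs × Q·(S₀ − S) = 0.4450 × 1062 = 472.7 kg VSS/d.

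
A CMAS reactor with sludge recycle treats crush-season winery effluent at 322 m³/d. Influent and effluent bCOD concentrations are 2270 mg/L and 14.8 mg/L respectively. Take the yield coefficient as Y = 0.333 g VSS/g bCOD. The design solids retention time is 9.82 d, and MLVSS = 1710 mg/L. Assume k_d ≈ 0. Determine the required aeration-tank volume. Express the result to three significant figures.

Biomass mass balance (decay neglected): V·X = Y·Q·(S₀ − S)·θ_c, so V = 0.333 × 322 × (2270 − 14.8) × 9.82 / 1710 = 1389 m³.

V ≈ 1390 m³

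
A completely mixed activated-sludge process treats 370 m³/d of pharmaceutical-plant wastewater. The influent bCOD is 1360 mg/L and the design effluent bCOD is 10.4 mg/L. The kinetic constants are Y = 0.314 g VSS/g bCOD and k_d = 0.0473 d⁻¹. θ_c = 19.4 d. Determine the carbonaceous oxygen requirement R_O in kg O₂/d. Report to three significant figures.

Correct the yield for decay: Y_obs = Y/(1 + k_d θ_c) = 0.314 / (1 + 0.0473 × 19.4) = 0.314 / 1.918 = 0.1637.
ΔS = 1360 − 10.4 = 1350 mg/L, so the substrate removal rate is 370 × 1350/1000 = 499.4 kg bCOD/d.
Biomass synthesised: P_X = Y_obs × 499.4 = 81.77 kg VSS/d.
Carbonaceous O₂ demand = substrate oxidised − cell-mass equivalent = 499.4 − 1.42 × 81.77 = 383.2 kg O₂/d.

R_O ≈ 383 kg O₂/d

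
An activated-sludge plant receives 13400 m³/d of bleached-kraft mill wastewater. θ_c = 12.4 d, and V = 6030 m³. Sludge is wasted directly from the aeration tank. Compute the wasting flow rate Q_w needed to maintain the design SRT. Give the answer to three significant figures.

For wasting at MLVSS concentration, Q_w = V/θ_c = 6030/12.4 = 486.3 m³/d.

Q_w ≈ 486 m³/d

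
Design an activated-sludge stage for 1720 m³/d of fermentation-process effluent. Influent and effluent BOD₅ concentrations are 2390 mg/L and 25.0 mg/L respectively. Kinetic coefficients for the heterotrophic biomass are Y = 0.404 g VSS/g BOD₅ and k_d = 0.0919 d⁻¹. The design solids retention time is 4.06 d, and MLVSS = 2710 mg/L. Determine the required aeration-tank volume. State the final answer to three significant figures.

Rearranging the biomass balance for a CMAS with decay, V = Y·Q·ΔS·θ_c / [X·(1+k_d θ_c)] = 0.404 × 1720 × (2390 − 25.0) × 4.06 / [2710 × (1 + 0.0919 × 4.06)] = 6.67×10^6 / 3721 = 1793 m³.

V ≈ 1790 m³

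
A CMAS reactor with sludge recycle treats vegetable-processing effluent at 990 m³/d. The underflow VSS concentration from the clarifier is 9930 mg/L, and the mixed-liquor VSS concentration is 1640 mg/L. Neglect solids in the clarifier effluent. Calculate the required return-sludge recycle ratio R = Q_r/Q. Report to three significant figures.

R ≈ 0.198

Mass balance around the secondary clarifier (neglecting effluent solids): R = X / (X_r − X) = 1640 / (9930 − 1640) = 0.1978.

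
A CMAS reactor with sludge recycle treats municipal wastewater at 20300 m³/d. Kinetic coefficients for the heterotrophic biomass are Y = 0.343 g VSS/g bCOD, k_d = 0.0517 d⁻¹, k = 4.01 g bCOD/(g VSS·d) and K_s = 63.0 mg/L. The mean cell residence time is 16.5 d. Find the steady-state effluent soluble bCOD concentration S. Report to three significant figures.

For a completely mixed reactor with recycle the Lawrence–McCarty relation gives S = K_s·(1 + k_d·θ_c) / [θ_c·(Y·k − k_d) − 1] = 63.0 × (1 + 0.0517 × 16.5) / [16.5 × (0.343 × 4.01 − 0.0517) − 1] = 116.7 / 20.84 = 5.601 mg/L.

S ≈ 5.60 mg/L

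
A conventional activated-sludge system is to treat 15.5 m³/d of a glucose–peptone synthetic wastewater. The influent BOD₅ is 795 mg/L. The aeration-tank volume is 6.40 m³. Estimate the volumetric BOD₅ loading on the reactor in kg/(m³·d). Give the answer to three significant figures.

L_v ≈ 1.93 kg BOD₅/(m³·d)

Applied BOD₅ load per unit volume = Q·S₀/V = (15.5 × 795/1000)/6.400 = 1.925 kg BOD₅·m⁻³·d⁻¹.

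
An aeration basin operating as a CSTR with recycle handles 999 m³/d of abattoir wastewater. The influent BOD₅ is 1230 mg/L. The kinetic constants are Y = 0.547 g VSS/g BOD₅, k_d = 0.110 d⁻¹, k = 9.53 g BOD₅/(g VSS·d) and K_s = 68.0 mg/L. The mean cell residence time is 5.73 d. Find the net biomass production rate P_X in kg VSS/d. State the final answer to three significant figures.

P_X ≈ 411 kg VSS/d

For a completely mixed reactor with recycle the Lawrence–McCarty relation gives S = K_s·(1 + k_d·θ_c) / [θ_c·(Y·k − k_d) − 1] = 68.0 × (1 + 0.110 × 5.73) / [5.73 × (0.547 × 9.53 − 0.110) − 1] = 110.9 / 28.24 = 3.926 mg/L.
Correct the yield for decay: Y_obs = Y/(1 + k_d θ_c) = 0.547 / (1 + 0.110 × 5.73) = 0.547 / 1.630 = 0.3355.
ΔS = 1230 − 3.93 = 1226 mg/L, so the substrate removal rate is 999 × 1226/1000 = 1225 kg BOD₅/d.
So the net sludge growth is P_X = 0.3355 × 1225 = 411.0 kg VSS/d.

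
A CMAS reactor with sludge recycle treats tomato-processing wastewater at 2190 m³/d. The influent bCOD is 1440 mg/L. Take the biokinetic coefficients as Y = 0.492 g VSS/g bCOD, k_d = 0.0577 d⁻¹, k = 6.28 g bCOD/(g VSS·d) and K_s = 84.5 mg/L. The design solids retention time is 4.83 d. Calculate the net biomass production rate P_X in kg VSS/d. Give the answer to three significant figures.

Effluent substrate depends only on kinetics and SRT: S = K_s(1 + k_d θ_c) / [θ_c(Yk − k_d) − 1] = 84.5 × (1 + 0.0577 × 4.83) / [4.83 × (0.492 × 6.28 − 0.0577) − 1] = 108.0 / 13.64 = 7.919 mg/L.
Correct the yield for decay: Y_obs = Y/(1 + k_d θ_c) = 0.492 / (1 + 0.0577 × 4.83) = 0.492 / 1.279 = 0.3848.
Mass of bCOD removed per day: Q(S₀ − S) = 2190 × 1432 g/m³ = 3136 kg/d.
Net biomass production P_X = Y_obs × Q·(S₀ − S) = 0.3848 × 3136 = 1207 kg VSS/d.

P_X ≈ 1210 kg VSS/d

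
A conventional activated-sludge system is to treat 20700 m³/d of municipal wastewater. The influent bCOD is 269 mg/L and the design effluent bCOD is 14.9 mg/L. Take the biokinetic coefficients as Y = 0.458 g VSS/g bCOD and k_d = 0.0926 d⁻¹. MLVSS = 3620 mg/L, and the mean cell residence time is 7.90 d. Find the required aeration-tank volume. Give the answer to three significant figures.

From the SRT design equation V = Y Q (S₀−S) θ_c / [X (1 + k_d θ_c)] = 0.458 × 20700 × (269 − 14.9) × 7.90 / [3620 × (1 + 0.0926 × 7.90)] = 1.9×10^7 / 6268 = 3036 m³.

V ≈ 3040 m³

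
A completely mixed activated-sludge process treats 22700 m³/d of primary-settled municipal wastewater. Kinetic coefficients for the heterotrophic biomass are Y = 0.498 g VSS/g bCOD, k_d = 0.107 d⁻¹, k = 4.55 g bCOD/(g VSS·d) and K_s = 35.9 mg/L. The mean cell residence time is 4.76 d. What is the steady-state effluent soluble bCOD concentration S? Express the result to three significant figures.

For a completely mixed reactor with recycle the Lawrence–McCarty relation gives S = K_s·(1 + k_d·θ_c) / [θ_c·(Y·k − k_d) − 1] = 35.9 × (1 + 0.107 × 4.76) / [4.76 × (0.498 × 4.55 − 0.107) − 1] = 54.18 / 9.276 = 5.841 mg/L.

S ≈ 5.84 mg/L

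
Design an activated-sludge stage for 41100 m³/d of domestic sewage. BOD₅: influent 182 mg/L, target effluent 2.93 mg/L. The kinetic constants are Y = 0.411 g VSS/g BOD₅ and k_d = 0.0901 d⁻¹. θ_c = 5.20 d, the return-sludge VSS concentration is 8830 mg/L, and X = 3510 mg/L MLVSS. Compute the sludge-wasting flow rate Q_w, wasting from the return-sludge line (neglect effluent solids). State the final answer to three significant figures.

Steady-state biomass mass balance: V·X·(1 + k_d·θ_c) = Y·Q·(S₀ − S)·θ_c, so V = 0.411 × 41100 × (182 − 2.93) × 5.20 / [3510 × (1 + 0.0901 × 5.20)] = 1.57×10^7 / 5155 = 3052 m³.
Wasting from the return line (neglecting effluent solids): Q_w = V·X / (θ_c·X_r) = 3052 × 3510 / (5.20 × 8830) = 233.3 m³/d.

Q_w ≈ 233 m³/d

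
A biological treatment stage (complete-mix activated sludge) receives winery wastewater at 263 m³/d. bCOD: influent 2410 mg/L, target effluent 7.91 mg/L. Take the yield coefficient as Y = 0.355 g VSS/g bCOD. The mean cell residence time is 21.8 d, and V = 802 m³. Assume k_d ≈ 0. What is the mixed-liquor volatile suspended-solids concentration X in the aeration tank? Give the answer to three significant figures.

From V·X = Y·Q·(S₀ − S)·θ_c (decay neglected): X = 0.355 × 263 × (2410 − 7.91) × 21.8 / 802 = 6096 mg/L.

X ≈ 6100 mg/L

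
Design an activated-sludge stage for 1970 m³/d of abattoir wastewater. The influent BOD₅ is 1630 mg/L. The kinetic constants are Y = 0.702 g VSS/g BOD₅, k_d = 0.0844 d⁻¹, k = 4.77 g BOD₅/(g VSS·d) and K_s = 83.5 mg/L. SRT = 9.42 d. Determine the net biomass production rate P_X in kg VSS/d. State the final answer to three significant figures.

From the Monod/SRT balance for a CMAS, S = K_s·(1+k_d θ_c)/[θ_c·(Y k − k_d) − 1] = 83.5 × (1 + 0.0844 × 9.42) / [9.42 × (0.702 × 4.77 − 0.0844) − 1] = 149.9 / 29.75 = 5.039 mg/L.
Correct the yield for decay: Y_obs = Y/(1 + k_d θ_c) = 0.702 / (1 + 0.0844 × 9.42) = 0.702 / 1.795 = 0.3911.
ΔS = 1630 − 5.04 = 1625 mg/L, so the substrate removal rate is 1970 × 1625/1000 = 3201 kg BOD₅/d.
So the net sludge growth is P_X = 0.3911 × 3201 = 1252 kg VSS/d.

P_X ≈ 1250 kg VSS/d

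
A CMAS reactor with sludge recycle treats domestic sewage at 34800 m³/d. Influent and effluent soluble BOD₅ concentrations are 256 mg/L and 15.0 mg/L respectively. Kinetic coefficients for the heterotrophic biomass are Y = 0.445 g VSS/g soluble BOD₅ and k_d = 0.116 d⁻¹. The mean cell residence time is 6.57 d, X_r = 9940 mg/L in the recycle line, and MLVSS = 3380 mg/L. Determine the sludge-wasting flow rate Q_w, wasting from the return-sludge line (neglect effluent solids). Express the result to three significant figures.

Rearranging the biomass balance for a CMAS with decay, V = Y·Q·ΔS·θ_c / [X·(1+k_d θ_c)] = 0.445 × 34800 × (256 − 15.0) × 6.57 / [3380 × (1 + 0.116 × 6.57)] = 2.45×10^7 / 5956 = 4117 m³.
Wasting from the return line (neglecting effluent solids): Q_w = V·X / (θ_c·X_r) = 4117 × 3380 / (6.57 × 9940) = 213.1 m³/d.

Q_w ≈ 213 m³/d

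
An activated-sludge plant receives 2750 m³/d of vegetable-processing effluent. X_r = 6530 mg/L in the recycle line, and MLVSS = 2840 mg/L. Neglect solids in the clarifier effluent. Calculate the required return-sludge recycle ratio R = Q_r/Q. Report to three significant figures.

R ≈ 0.770

R = Q_r/Q = X/(X_r − X) = 2840 / (6530 − 2840) = 0.7696.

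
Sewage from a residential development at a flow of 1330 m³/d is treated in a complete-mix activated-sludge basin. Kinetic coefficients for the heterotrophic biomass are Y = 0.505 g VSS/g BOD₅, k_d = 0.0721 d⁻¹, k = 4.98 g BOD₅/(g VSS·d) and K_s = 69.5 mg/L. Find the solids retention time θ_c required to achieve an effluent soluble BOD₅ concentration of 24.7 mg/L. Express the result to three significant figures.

From 1/θ_c = Y·k·S/(K_s + S) − k_d: Y·k·S/(K_s+S) = 0.505 × 4.98 × 24.7 / (69.5 + 24.7) = 0.6594 d⁻¹.
1/θ_c = 0.6594 − 0.0721 = 0.5873 d⁻¹, so θ_c = 1.703 d.

θ_c ≈ 1.70 d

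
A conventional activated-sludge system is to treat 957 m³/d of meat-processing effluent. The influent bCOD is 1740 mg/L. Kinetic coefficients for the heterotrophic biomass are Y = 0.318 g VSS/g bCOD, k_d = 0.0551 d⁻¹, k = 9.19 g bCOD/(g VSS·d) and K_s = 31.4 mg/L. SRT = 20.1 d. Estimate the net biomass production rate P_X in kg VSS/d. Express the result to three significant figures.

P_X ≈ 251 kg VSS/d

From the Monod/SRT balance for a CMAS, S = K_s·(1+k_d θ_c)/[θ_c·(Y k − k_d) − 1] = 31.4 × (1 + 0.0551 × 20.1) / [20.1 × (0.318 × 9.19 − 0.0551) − 1] = 66.18 / 56.63 = 1.168 mg/L.
Correct the yield for decay: Y_obs = Y/(1 + k_d θ_c) = 0.318 / (1 + 0.0551 × 20.1) = 0.318 / 2.108 = 0.1509.
Q·(S₀ − S) = 957 × (1740 − 1.17) × 10⁻³ = 1664 kg/d removed.
Net biomass production P_X = Y_obs × Q·(S₀ − S) = 0.1509 × 1664 = 251.1 kg VSS/d.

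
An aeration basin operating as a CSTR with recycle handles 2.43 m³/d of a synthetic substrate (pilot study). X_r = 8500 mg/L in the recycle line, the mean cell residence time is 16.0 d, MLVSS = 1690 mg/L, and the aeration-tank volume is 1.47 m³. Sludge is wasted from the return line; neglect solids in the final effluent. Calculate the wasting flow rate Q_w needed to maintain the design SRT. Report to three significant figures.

Q_w ≈ 0.0183 m³/d

Wasting from the return line (neglecting effluent solids): Q_w = V·X / (θ_c·X_r) = 1.470 × 1690 / (16.0 × 8500) = 0.01827 m³/d.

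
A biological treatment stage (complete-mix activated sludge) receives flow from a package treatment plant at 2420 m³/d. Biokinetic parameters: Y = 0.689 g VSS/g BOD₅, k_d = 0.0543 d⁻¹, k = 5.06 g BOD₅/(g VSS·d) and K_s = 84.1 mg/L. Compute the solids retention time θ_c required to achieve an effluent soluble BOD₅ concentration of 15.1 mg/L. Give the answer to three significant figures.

From 1/θ_c = Y·k·S/(K_s + S) − k_d: Y·k·S/(K_s+S) = 0.689 × 5.06 × 15.1 / (84.1 + 15.1) = 0.5307 d⁻¹.
1/θ_c = 0.5307 − 0.0543 = 0.4764 d⁻¹, so θ_c = 2.099 d.

θ_c ≈ 2.10 d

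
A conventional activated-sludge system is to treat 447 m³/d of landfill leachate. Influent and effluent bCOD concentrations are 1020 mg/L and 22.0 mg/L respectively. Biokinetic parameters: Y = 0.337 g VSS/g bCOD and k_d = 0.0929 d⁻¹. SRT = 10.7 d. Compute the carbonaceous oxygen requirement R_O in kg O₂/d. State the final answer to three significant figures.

R_O ≈ 339 kg O₂/d

Y_obs = Y / (1 + k_d θ_c) = 0.337 / (1 + 0.0929 × 10.7) = 0.337 / 1.994 = 0.1690.
Q·(S₀ − S) = 447 × (1020 − 22.0) × 10⁻³ = 446.1 kg/d removed.
Net sludge production P_X = 0.1690 × 446.1 = 75.39 kg VSS/d.
R_O = Q·ΔS − 1.42 P_X = 446.1 − 107.1 = 339.0 kg O₂/d.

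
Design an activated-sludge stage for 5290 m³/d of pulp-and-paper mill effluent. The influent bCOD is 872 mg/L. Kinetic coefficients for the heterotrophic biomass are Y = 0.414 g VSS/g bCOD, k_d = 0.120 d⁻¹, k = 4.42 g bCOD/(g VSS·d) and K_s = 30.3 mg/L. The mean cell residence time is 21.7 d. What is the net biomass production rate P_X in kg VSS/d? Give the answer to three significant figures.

P_X ≈ 528 kg VSS/d

For a completely mixed reactor with recycle the Lawrence–McCarty relation gives S = K_s·(1 + k_d·θ_c) / [θ_c·(Y·k − k_d) − 1] = 30.3 × (1 + 0.120 × 21.7) / [21.7 × (0.414 × 4.42 − 0.120) − 1] = 109.2 / 36.10 = 3.025 mg/L.
Observed yield with endogenous decay: Y_obs = Y / (1 + k_d·θ_c) = 0.414 / (1 + 0.120 × 21.7) = 0.414 / 3.604 = 0.1149 g VSS/g bCOD.
ΔS = 872 − 3.02 = 869.0 mg/L, so the substrate removal rate is 5290 × 869.0/1000 = 4597 kg bCOD/d.
P_X = Y_obs · Q(S₀ − S) = 0.1149 × 4597 = 528.1 kg VSS/d.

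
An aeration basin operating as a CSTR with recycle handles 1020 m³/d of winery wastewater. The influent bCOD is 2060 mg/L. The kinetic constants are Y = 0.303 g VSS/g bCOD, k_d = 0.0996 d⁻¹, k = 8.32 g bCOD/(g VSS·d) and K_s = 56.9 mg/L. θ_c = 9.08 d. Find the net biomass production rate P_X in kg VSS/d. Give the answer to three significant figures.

Effluent substrate depends only on kinetics and SRT: S = K_s(1 + k_d θ_c) / [θ_c(Yk − k_d) − 1] = 56.9 × (1 + 0.0996 × 9.08) / [9.08 × (0.303 × 8.32 − 0.0996) − 1] = 108.4 / 20.99 = 5.163 mg/L.
The observed yield is Y_obs = Y/(1 + k_d·θ_c) = 0.303 / (1 + 0.0996 × 9.08) = 0.303 / 1.904 = 0.1591 g VSS per g bCOD removed.
Q·(S₀ − S) = 1020 × (2060 − 5.16) × 10⁻³ = 2096 kg/d removed.
Biomass produced: P_X = Y_obs·Q·ΔS = 0.1591 × 2096 ≈ 333.5 kg VSS/d.

P_X ≈ 333 kg VSS/d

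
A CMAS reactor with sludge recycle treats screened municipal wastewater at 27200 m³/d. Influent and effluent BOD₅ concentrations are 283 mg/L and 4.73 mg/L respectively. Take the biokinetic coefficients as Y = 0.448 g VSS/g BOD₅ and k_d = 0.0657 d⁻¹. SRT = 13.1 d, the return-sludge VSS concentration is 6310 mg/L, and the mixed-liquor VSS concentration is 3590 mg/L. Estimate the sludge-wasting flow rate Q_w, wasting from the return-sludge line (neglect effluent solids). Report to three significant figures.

Q_w ≈ 289 m³/d

Steady-state biomass mass balance: V·X·(1 + k_d·θ_c) = Y·Q·(S₀ − S)·θ_c, so V = 0.448 × 27200 × (283 − 4.73) × 13.1 / [3590 × (1 + 0.0657 × 13.1)] = 4.44×10^7 / 6680 = 6650 m³.
θ_c = V·X/(Q_w·X_r) when wasting from the recycle, so Q_w = V·X/(θ_c·X_r) = 6650 × 3590 / (13.1 × 6310) = 288.8 m³/d.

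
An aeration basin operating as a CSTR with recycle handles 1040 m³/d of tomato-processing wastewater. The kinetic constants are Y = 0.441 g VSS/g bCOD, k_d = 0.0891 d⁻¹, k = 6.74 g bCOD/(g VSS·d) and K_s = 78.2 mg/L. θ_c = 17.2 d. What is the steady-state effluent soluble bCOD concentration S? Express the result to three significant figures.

From the Monod/SRT balance for a CMAS, S = K_s·(1+k_d θ_c)/[θ_c·(Y k − k_d) − 1] = 78.2 × (1 + 0.0891 × 17.2) / [17.2 × (0.441 × 6.74 − 0.0891) − 1] = 198.0 / 48.59 = 4.076 mg/L.

S ≈ 4.08 mg/L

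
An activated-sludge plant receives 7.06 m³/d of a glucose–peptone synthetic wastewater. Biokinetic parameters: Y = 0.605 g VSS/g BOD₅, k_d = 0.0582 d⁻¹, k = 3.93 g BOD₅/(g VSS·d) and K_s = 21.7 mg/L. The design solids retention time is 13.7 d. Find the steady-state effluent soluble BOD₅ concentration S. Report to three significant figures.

Effluent substrate depends only on kinetics and SRT: S = K_s(1 + k_d θ_c) / [θ_c(Yk − k_d) − 1] = 21.7 × (1 + 0.0582 × 13.7) / [13.7 × (0.605 × 3.93 − 0.0582) − 1] = 39.00 / 30.78 = 1.267 mg/L.

S ≈ 1.27 mg/L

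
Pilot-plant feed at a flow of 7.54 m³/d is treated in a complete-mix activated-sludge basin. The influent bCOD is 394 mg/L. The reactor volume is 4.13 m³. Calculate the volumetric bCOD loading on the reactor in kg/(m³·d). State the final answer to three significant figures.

Volumetric loading L_v = Q·S₀ / V = 7.54 × 394 g/m³ / 4.130 m³ = 719.3 g/(m³·d) = 0.7193 kg bCOD/(m³·d).

L_v ≈ 0.719 kg bCOD/(m³·d)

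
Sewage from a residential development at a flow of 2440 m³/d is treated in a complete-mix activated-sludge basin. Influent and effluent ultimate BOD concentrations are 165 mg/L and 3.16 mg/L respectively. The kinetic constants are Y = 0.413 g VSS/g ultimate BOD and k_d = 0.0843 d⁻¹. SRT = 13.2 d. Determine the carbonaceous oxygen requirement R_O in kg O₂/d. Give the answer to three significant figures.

R_O ≈ 285 kg O₂/d

The observed yield is Y_obs = Y/(1 + k_d·θ_c) = 0.413 / (1 + 0.0843 × 13.2) = 0.413 / 2.113 = 0.1955 g VSS per g ultimate BOD removed.
Substrate removed = Q·(S₀ − S) = 2440 m³/d × (165 − 3.16) g/m³ = 3.95×10^5 g/d = 394.9 kg/d.
P_X = Y_obs·Q·(S₀ − S) = 0.1955 × 394.9 = 77.19 kg VSS/d.
Carbonaceous O₂ demand = substrate oxidised − cell-mass equivalent = 394.9 − 1.42 × 77.19 = 285.3 kg O₂/d.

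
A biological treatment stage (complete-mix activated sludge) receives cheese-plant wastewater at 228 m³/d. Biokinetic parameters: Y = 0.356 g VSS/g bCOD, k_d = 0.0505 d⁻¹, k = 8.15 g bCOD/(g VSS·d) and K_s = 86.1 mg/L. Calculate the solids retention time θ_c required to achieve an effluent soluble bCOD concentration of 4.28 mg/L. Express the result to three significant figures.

At the target effluent, Y k S/(K_s+S) = 0.356×8.15×4.28/90.38 = 0.1374 d⁻¹.
1/θ_c = 0.1374 − 0.0505 = 0.08690 d⁻¹, so θ_c = 11.51 d.

θ_c ≈ 11.5 d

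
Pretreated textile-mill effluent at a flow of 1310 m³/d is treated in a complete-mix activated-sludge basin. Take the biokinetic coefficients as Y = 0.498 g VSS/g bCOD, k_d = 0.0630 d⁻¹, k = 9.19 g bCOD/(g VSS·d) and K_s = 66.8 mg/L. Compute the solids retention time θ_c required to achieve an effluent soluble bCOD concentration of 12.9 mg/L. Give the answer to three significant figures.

θ_c ≈ 1.48 d

From 1/θ_c = Y·k·S/(K_s + S) − k_d: Y·k·S/(K_s+S) = 0.498 × 9.19 × 12.9 / (66.8 + 12.9) = 0.7408 d⁻¹.
θ_c = 1/(μ − k_d) = 1/(0.7408 − 0.0630) = 1/0.6778 = 1.475 d.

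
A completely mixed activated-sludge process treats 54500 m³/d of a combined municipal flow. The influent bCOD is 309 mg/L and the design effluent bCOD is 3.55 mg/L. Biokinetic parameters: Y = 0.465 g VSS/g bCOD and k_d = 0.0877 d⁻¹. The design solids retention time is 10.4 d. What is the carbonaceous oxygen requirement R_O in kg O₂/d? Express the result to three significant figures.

R_O ≈ 10900 kg O₂/d

Observed yield with endogenous decay: Y_obs = Y / (1 + k_d·θ_c) = 0.465 / (1 + 0.0877 × 10.4) = 0.465 / 1.912 = 0.2432 g VSS/g bCOD.
Q·(S₀ − S) = 54500 × (309 − 3.55) × 10⁻³ = 16647 kg/d removed.
Net sludge production P_X = 0.2432 × 16647 = 4048 kg VSS/d.
R_O = Q·(S₀ − S) − 1.42·P_X = 16647 − 1.42 × 4048 = 10898 kg O₂/d.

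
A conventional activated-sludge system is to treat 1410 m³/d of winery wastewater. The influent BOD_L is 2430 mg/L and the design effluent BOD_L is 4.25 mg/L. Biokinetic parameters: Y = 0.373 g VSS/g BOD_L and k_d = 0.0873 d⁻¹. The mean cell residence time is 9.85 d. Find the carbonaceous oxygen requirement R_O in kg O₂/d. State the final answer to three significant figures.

R_O ≈ 2450 kg O₂/d

The observed yield is Y_obs = Y/(1 + k_d·θ_c) = 0.373 / (1 + 0.0873 × 9.85) = 0.373 / 1.860 = 0.2005 g VSS per g BOD_L removed.
Substrate removed = Q·(S₀ − S) = 1410 m³/d × (2430 − 4.25) g/m³ = 3.42×10^6 g/d = 3420 kg/d.
P_X = Y_obs·Q·(S₀ − S) = 0.2005 × 3420 = 685.9 kg VSS/d.
R_O = Q·ΔS − 1.42 P_X = 3420 − 974.0 = 2446 kg O₂/d.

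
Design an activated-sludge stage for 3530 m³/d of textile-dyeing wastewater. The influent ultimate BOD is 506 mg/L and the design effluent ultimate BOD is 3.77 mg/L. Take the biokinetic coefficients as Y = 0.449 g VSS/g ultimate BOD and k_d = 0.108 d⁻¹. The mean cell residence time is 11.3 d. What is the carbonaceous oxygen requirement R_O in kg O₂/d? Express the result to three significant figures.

Correct the yield for decay: Y_obs = Y/(1 + k_d θ_c) = 0.449 / (1 + 0.108 × 11.3) = 0.449 / 2.220 = 0.2022.
ΔS = 506 − 3.77 = 502.2 mg/L, so the substrate removal rate is 3530 × 502.2/1000 = 1773 kg ultimate BOD/d.
P_X = Y_obs·Q·(S₀ − S) = 0.2022 × 1773 = 358.5 kg VSS/d.
R_O = Q·(S₀ − S) − 1.42·P_X = 1773 − 1.42 × 358.5 = 1264 kg O₂/d.

R_O ≈ 1260 kg O₂/d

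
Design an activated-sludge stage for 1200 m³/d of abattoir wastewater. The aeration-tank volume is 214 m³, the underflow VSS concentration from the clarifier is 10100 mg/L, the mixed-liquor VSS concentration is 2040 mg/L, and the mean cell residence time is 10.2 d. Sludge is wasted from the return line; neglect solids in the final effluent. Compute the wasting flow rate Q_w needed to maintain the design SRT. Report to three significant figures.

Q_w ≈ 4.24 m³/d

θ_c = V·X/(Q_w·X_r) when wasting from the recycle, so Q_w = V·X/(θ_c·X_r) = 214.0 × 2040 / (10.2 × 10100) = 4.238 m³/d.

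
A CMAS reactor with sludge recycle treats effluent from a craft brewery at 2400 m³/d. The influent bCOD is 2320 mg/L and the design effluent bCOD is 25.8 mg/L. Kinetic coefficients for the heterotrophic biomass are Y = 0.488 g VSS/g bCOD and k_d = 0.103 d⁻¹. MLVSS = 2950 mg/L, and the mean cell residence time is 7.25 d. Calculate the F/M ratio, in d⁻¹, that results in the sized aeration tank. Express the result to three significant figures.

Steady-state biomass mass balance: V·X·(1 + k_d·θ_c) = Y·Q·(S₀ − S)·θ_c, so V = 0.488 × 2400 × (2320 − 25.8) × 7.25 / [2950 × (1 + 0.103 × 7.25)] = 1.95×10^7 / 5153 = 3780 m³.
F/M = applied load / biomass = Q·S₀/(V·X) = 2400 × 2320 / (3780 × 2950) = 0.4993 d⁻¹.

F/M ≈ 0.499 d⁻¹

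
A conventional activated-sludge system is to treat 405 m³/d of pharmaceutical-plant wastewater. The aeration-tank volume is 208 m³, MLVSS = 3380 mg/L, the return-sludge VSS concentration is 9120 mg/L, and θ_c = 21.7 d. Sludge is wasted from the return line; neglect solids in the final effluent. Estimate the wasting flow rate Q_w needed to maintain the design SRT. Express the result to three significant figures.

Q_w ≈ 3.55 m³/d

Q_w = (V·X)/(θ_c X_r) = 208.0 × 3380 / (21.7 × 9120) = 3.552 m³/d.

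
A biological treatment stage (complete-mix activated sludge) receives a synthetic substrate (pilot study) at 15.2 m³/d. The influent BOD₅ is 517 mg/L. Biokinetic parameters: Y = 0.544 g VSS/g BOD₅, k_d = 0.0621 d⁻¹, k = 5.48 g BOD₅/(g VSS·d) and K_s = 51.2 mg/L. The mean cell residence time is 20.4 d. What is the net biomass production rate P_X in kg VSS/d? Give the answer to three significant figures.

P_X ≈ 1.88 kg VSS/d

Effluent substrate depends only on kinetics and SRT: S = K_s(1 + k_d θ_c) / [θ_c(Yk − k_d) − 1] = 51.2 × (1 + 0.0621 × 20.4) / [20.4 × (0.544 × 5.48 − 0.0621) − 1] = 116.1 / 58.55 = 1.982 mg/L.
Y_obs = Y / (1 + k_d θ_c) = 0.544 / (1 + 0.0621 × 20.4) = 0.544 / 2.267 = 0.2400.
Mass of BOD₅ removed per day: Q(S₀ − S) = 15.2 × 515.0 g/m³ = 7.828 kg/d.
So the net sludge growth is P_X = 0.2400 × 7.828 = 1.879 kg VSS/d.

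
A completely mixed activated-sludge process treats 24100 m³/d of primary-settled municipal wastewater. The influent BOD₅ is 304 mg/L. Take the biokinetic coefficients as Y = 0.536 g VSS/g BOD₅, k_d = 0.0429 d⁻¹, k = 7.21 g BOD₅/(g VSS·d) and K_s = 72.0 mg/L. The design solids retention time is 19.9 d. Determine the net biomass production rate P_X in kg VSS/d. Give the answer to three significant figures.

P_X ≈ 2110 kg VSS/d

Effluent substrate depends only on kinetics and SRT: S = K_s(1 + k_d θ_c) / [θ_c(Yk − k_d) − 1] = 72.0 × (1 + 0.0429 × 19.9) / [19.9 × (0.536 × 7.21 − 0.0429) − 1] = 133.5 / 75.05 = 1.778 mg/L.
Y_obs = Y / (1 + k_d θ_c) = 0.536 / (1 + 0.0429 × 19.9) = 0.536 / 1.854 = 0.2891.
Q·(S₀ − S) = 24100 × (304 − 1.78) × 10⁻³ = 7284 kg/d removed.
P_X = Y_obs · Q(S₀ − S) = 0.2891 × 7284 = 2106 kg VSS/d.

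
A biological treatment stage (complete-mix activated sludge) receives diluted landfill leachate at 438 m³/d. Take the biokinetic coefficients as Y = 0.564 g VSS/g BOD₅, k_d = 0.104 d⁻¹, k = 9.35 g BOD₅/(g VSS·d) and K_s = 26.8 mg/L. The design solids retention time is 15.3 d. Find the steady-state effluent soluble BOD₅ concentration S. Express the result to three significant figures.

For a completely mixed reactor with recycle the Lawrence–McCarty relation gives S = K_s·(1 + k_d·θ_c) / [θ_c·(Y·k − k_d) − 1] = 26.8 × (1 + 0.104 × 15.3) / [15.3 × (0.564 × 9.35 − 0.104) − 1] = 69.44 / 78.09 = 0.8893 mg/L.

S ≈ 0.889 mg/L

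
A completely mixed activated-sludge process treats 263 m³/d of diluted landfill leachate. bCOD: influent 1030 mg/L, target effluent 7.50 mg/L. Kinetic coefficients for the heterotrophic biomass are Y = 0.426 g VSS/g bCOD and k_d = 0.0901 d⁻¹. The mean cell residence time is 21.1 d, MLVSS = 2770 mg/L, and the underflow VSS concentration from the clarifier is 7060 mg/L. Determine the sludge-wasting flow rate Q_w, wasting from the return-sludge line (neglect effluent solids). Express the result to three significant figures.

Steady-state biomass mass balance: V·X·(1 + k_d·θ_c) = Y·Q·(S₀ − S)·θ_c, so V = 0.426 × 263 × (1030 − 7.50) × 21.1 / [2770 × (1 + 0.0901 × 21.1)] = 2.42×10^6 / 8036 = 300.8 m³.
Q_w = (V·X)/(θ_c X_r) = 300.8 × 2770 / (21.1 × 7060) = 5.593 m³/d.

Q_w ≈ 5.59 m³/d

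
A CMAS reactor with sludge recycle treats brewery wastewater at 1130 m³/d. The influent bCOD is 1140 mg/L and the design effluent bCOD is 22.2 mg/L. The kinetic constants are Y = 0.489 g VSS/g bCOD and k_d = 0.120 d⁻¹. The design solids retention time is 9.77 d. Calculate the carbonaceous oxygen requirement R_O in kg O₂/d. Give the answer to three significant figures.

R_O ≈ 859 kg O₂/d

Observed yield with endogenous decay: Y_obs = Y / (1 + k_d·θ_c) = 0.489 / (1 + 0.120 × 9.77) = 0.489 / 2.172 = 0.2251 g VSS/g bCOD.
Substrate removed = Q·(S₀ − S) = 1130 m³/d × (1140 − 22.2) g/m³ = 1.26×10^6 g/d = 1263 kg/d.
Biomass synthesised: P_X = Y_obs × 1263 = 284.3 kg VSS/d.
Carbonaceous O₂ demand = substrate oxidised − cell-mass equivalent = 1263 − 1.42 × 284.3 = 859.4 kg O₂/d.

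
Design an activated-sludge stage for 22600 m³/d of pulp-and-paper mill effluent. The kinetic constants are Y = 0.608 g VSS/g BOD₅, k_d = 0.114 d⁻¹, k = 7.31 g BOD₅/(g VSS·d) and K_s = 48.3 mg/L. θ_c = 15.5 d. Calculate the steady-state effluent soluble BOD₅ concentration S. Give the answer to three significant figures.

For a completely mixed reactor with recycle the Lawrence–McCarty relation gives S = K_s·(1 + k_d·θ_c) / [θ_c·(Y·k − k_d) − 1] = 48.3 × (1 + 0.114 × 15.5) / [15.5 × (0.608 × 7.31 − 0.114) − 1] = 133.6 / 66.12 = 2.021 mg/L.

S ≈ 2.02 mg/L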